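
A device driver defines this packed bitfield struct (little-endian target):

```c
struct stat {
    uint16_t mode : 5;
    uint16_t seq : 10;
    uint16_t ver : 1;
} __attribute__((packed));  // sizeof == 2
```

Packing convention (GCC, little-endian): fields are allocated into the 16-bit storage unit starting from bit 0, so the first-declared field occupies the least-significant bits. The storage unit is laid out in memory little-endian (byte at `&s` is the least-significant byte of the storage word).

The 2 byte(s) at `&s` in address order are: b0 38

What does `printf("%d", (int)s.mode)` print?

[0]=0xb0 [1]=0x38 (little-endian) → word 0x38b0
mode [0+:5] = (word>>0) & 0x1f = 16  ←
seq [5+:10] = (word>>5) & 0x3ff = 453
ver [15+:1] = (word>>15) & 0x1 = 0

16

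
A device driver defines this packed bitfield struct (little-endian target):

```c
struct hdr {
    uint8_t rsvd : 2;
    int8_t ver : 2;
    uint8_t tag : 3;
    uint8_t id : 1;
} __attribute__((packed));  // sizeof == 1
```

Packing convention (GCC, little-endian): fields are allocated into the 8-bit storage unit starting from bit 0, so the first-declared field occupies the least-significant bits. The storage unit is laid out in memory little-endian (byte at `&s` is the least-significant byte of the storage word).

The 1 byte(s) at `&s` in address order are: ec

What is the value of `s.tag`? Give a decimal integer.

6

[0]=0xec (little-endian) → word 0xec
rsvd [0+:2] = (word>>0) & 0x3 = 0
ver [2+:2] = (word>>2) & 0x3 = 3
tag [4+:3] = (word>>4) & 0x7 = 6  ←
id [7+:1] = (word>>7) & 0x1 = 1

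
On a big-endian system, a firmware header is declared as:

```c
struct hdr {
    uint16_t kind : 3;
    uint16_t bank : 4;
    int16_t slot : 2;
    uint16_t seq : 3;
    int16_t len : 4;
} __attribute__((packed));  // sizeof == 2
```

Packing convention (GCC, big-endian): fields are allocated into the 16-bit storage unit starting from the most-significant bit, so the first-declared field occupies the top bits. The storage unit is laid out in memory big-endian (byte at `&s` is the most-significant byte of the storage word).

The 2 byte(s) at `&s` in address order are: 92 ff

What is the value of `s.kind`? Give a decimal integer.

4

[0]=0x92 [1]=0xff (big-endian) → word 0x92ff
kind [13+:3] = (word>>13) & 0x7 = 4  ←
bank [9+:4] = (word>>9) & 0xf = 9
slot [7+:2] = (word>>7) & 0x3 = 1
seq [4+:3] = (word>>4) & 0x7 = 7
len [0+:4] = (word>>0) & 0xf = 15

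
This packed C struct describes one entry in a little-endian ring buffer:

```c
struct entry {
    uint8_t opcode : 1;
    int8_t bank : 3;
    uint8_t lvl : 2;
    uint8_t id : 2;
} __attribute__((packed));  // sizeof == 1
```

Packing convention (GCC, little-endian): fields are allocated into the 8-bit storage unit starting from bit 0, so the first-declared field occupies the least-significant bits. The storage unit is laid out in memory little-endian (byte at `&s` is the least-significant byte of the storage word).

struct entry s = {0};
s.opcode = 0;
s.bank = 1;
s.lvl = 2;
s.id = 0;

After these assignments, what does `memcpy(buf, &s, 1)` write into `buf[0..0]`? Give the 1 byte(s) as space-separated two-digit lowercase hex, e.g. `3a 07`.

[0+:1] opcode=0 & 0x1 = 0x0; word=0x00
[1+:3] bank=1 & 0x7 = 0x1; word=0x02
[4+:2] lvl=2 & 0x3 = 0x2; word=0x22
[6+:2] id=0 & 0x3 = 0x0; word=0x22
word = 0x22 → little-endian bytes:
  [0]=0x22

22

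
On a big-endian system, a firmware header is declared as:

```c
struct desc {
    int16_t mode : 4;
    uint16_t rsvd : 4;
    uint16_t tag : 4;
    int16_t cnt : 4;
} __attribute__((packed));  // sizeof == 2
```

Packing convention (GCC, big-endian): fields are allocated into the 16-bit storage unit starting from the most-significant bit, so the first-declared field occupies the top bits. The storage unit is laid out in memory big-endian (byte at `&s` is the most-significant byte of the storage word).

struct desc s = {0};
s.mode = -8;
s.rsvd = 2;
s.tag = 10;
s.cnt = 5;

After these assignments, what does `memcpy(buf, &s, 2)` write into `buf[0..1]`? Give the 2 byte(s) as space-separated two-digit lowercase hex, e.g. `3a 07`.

82 a5

[12+:4] mode=-8 & 0xf = 0x8; word=0x8000
[8+:4] rsvd=2 & 0xf = 0x2; word=0x8200
[4+:4] tag=10 & 0xf = 0xa; word=0x82a0
[0+:4] cnt=5 & 0xf = 0x5; word=0x82a5
word = 0x82a5 → big-endian bytes:
  [0]=0x82  [1]=0xa5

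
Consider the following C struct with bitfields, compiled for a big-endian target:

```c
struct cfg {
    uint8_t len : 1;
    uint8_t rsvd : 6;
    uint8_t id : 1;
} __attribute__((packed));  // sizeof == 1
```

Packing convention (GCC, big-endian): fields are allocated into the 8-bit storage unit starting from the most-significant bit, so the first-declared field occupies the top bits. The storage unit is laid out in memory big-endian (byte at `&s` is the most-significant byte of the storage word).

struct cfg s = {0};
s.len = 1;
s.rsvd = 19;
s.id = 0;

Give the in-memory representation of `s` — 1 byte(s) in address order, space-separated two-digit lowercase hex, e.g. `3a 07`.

a6

len:1 = 1 → 0x1 << 7 → word 0x80
rsvd:6 = 19 → 0x13 << 1 → word 0xa6
id:1 = 0 → 0x0 << 0 → word 0xa6
word = 0xa6 → big-endian bytes:
  [0]=0xa6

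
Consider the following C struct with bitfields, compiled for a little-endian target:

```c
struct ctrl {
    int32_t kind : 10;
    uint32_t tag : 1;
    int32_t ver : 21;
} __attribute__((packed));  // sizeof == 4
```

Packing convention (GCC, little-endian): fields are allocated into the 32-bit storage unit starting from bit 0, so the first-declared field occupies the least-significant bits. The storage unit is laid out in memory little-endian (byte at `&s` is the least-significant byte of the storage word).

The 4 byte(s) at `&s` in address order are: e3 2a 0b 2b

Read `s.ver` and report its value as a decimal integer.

[0]=0xe3 [1]=0x2a [2]=0x0b [3]=0x2b (little-endian) → word 0x2b0b2ae3
kind [0+:10] = (word>>0) & 0x3ff = 739
tag [10+:1] = (word>>10) & 0x1 = 0
ver [11+:21] = (word>>11) & 0x1fffff = 352613  ←
ver signed 21b, MSB=0: value = 352613

352613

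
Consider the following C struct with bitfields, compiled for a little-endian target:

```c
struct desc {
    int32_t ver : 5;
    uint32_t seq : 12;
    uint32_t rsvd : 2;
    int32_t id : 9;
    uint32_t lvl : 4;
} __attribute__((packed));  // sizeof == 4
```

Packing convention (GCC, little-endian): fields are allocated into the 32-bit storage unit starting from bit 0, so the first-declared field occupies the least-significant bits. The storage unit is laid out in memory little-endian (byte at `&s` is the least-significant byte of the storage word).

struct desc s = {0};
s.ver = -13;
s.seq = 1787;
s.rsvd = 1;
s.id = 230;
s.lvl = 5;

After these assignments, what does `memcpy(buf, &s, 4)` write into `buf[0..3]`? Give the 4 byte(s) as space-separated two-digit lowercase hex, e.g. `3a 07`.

73 df 32 57

ver (5b) val=-13 bits=0x13 at bit 0: 0x00000013
seq (12b) val=1787 bits=0x6fb at bit 5: 0x0000df73
rsvd (2b) val=1 bits=0x1 at bit 17: 0x0002df73
id (9b) val=230 bits=0xe6 at bit 19: 0x0732df73
lvl (4b) val=5 bits=0x5 at bit 28: 0x5732df73
word = 0x5732df73 → little-endian bytes:
  [0]=0x73  [1]=0xdf  [2]=0x32  [3]=0x57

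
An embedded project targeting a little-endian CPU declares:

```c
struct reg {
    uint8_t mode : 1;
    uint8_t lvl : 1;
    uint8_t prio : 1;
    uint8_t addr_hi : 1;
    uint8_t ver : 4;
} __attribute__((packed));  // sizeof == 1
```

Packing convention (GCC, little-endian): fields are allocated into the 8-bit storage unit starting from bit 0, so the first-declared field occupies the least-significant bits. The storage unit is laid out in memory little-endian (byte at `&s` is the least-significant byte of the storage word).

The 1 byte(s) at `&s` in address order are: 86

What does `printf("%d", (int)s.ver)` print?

8

[0]=0x86 (little-endian) → word 0x86
mode:1 @ bit 0 → (0x86>>0)&0x1 = 0x0
lvl:1 @ bit 1 → (0x86>>1)&0x1 = 0x1
prio:1 @ bit 2 → (0x86>>2)&0x1 = 0x1
addr_hi:1 @ bit 3 → (0x86>>3)&0x1 = 0x0
ver:4 @ bit 4 → (0x86>>4)&0xf = 0x8  ←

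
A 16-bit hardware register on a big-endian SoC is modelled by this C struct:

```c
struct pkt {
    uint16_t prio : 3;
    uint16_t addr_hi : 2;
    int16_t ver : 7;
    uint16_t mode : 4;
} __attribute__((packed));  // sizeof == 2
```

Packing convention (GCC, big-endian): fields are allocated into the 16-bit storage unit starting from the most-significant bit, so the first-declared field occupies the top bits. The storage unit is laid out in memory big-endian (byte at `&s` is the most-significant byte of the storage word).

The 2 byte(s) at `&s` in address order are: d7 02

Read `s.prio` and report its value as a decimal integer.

6

[0]=0xd7 [1]=0x02 (big-endian) → word 0xd702
prio:3 @ bit 13 → (0xd702>>13)&0x7 = 0x6  ←
addr_hi:2 @ bit 11 → (0xd702>>11)&0x3 = 0x2
ver:7 @ bit 4 → (0xd702>>4)&0x7f = 0x70
mode:4 @ bit 0 → (0xd702>>0)&0xf = 0x2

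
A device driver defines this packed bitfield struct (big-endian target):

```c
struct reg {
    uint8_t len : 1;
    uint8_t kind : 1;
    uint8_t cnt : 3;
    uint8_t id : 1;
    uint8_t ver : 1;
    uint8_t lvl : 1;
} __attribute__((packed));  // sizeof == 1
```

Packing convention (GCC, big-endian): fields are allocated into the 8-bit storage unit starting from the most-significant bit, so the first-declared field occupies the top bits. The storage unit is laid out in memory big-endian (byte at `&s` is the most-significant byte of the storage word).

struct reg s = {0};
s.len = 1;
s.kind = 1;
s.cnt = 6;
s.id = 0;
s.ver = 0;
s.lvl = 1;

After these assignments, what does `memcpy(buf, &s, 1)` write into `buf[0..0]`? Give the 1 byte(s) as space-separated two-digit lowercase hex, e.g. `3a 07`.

f1

len:1 = 1 → 0x1 << 7 → word 0x80
kind:1 = 1 → 0x1 << 6 → word 0xc0
cnt:3 = 6 → 0x6 << 3 → word 0xf0
id:1 = 0 → 0x0 << 2 → word 0xf0
ver:1 = 0 → 0x0 << 1 → word 0xf0
lvl:1 = 1 → 0x1 << 0 → word 0xf1
word = 0xf1 → big-endian bytes:
  [0]=0xf1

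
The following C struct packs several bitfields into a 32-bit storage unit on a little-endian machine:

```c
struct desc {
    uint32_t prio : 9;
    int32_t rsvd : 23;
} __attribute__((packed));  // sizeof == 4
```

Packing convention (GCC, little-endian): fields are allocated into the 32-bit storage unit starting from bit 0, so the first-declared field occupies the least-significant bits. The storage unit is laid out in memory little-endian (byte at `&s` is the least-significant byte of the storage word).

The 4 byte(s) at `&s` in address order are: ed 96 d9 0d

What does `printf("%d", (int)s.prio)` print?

237

[0]=0xed [1]=0x96 [2]=0xd9 [3]=0x0d (little-endian) → word 0x0dd996ed
prio [0+:9] = (word>>0) & 0x1ff = 237  ←
rsvd [9+:23] = (word>>9) & 0x7fffff = 453835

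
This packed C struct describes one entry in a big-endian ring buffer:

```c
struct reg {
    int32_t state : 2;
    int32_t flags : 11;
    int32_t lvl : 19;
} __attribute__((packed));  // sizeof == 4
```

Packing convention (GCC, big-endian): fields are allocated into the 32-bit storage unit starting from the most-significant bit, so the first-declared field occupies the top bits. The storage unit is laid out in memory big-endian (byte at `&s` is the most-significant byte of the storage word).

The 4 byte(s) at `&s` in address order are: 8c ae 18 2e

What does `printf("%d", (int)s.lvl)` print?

-124882

[0]=0x8c [1]=0xae [2]=0x18 [3]=0x2e (big-endian) → word 0x8cae182e
state:2 @ bit 30 → (0x8cae182e>>30)&0x3 = 0x2
flags:11 @ bit 19 → (0x8cae182e>>19)&0x7ff = 0x195
lvl:19 @ bit 0 → (0x8cae182e>>0)&0x7ffff = 0x6182e  ←
lvl signed 19b, MSB=1: 399406 - 524288 = -124882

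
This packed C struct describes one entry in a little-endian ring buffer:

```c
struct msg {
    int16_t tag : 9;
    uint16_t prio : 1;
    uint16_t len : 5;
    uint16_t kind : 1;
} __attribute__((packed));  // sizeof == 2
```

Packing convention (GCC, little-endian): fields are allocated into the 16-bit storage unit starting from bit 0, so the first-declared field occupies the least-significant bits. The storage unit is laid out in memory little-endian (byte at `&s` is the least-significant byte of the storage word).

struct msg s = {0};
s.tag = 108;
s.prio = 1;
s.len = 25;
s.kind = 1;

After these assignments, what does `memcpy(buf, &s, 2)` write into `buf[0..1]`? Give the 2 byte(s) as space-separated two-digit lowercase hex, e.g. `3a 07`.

tag:9 = 108 → 0x6c << 0 → word 0x006c
prio:1 = 1 → 0x1 << 9 → word 0x026c
len:5 = 25 → 0x19 << 10 → word 0x666c
kind:1 = 1 → 0x1 << 15 → word 0xe66c
word = 0xe66c → little-endian bytes:
  [0]=0x6c  [1]=0xe6

6c e6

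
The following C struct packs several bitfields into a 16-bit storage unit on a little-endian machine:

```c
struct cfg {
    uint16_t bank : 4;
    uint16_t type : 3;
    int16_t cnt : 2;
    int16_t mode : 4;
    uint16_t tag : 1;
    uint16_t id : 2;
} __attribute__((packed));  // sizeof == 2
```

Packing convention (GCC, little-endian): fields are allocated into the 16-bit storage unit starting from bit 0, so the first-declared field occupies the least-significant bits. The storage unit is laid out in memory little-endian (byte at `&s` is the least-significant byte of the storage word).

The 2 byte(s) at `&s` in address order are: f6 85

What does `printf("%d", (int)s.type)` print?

7

[0]=0xf6 [1]=0x85 (little-endian) → word 0x85f6
bank:4 @ bit 0 → (0x85f6>>0)&0xf = 0x6
type:3 @ bit 4 → (0x85f6>>4)&0x7 = 0x7  ←
cnt:2 @ bit 7 → (0x85f6>>7)&0x3 = 0x3
mode:4 @ bit 9 → (0x85f6>>9)&0xf = 0x2
tag:1 @ bit 13 → (0x85f6>>13)&0x1 = 0x0
id:2 @ bit 14 → (0x85f6>>14)&0x3 = 0x2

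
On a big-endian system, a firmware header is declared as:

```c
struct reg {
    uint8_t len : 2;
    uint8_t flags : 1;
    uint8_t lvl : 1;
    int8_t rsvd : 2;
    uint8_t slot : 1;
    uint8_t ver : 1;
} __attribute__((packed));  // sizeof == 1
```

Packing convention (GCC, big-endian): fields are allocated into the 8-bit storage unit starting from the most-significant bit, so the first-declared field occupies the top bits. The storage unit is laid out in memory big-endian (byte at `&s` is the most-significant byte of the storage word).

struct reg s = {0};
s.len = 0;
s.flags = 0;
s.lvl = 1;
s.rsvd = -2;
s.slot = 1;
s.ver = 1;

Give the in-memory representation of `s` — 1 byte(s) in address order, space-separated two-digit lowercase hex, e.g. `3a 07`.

1b

len (2b) val=0 bits=0x0 at bit 6: 0x00
flags (1b) val=0 bits=0x0 at bit 5: 0x00
lvl (1b) val=1 bits=0x1 at bit 4: 0x10
rsvd (2b) val=-2 bits=0x2 at bit 2: 0x18
slot (1b) val=1 bits=0x1 at bit 1: 0x1a
ver (1b) val=1 bits=0x1 at bit 0: 0x1b
word = 0x1b → big-endian bytes:
  [0]=0x1b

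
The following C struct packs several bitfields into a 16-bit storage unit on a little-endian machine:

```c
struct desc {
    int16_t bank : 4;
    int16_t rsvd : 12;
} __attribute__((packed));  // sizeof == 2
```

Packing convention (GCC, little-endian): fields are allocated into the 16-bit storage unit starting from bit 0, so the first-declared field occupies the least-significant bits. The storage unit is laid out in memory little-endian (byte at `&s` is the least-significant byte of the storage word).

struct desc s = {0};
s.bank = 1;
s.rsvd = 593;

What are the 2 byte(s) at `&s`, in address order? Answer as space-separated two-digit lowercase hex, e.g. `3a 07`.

bank:4 = 1 → 0x1 << 0 → word 0x0001
rsvd:12 = 593 → 0x251 << 4 → word 0x2511
word = 0x2511 → little-endian bytes:
  [0]=0x11  [1]=0x25

11 25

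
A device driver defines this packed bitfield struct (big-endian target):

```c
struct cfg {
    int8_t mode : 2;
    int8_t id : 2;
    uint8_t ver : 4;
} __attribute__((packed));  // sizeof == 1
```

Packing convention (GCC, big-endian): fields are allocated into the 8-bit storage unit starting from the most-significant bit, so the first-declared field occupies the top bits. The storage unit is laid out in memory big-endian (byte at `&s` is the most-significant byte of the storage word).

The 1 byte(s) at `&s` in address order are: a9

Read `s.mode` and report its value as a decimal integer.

[0]=0xa9 (big-endian) → word 0xa9
mode:2 @ bit 6 → (0xa9>>6)&0x3 = 0x2  ←
id:2 @ bit 4 → (0xa9>>4)&0x3 = 0x2
ver:4 @ bit 0 → (0xa9>>0)&0xf = 0x9
mode signed 2b, MSB=1: 2 - 4 = -2

-2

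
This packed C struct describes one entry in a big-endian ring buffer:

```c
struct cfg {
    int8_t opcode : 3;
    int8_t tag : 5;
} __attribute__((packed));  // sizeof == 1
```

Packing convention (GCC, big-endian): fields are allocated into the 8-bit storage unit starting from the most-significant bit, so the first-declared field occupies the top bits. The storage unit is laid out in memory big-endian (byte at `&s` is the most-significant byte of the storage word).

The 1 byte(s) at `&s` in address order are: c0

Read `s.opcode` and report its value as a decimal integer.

-2

[0]=0xc0 (big-endian) → word 0xc0
opcode:3 @ bit 5 → (0xc0>>5)&0x7 = 0x6  ←
tag:5 @ bit 0 → (0xc0>>0)&0x1f = 0x0
opcode signed 3b, MSB=1: 6 - 8 = -2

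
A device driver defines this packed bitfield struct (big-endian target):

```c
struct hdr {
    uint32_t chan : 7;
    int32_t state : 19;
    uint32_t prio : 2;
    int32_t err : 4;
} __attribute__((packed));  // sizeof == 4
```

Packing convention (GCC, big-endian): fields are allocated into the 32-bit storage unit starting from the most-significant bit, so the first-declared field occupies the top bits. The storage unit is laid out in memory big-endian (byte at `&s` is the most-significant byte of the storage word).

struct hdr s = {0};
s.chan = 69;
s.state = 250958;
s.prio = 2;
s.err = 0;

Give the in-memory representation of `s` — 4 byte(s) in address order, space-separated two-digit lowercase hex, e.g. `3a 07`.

8a f5 13 a0

chan:7 = 69 → 0x45 << 25 → word 0x8a000000
state:19 = 250958 → 0x3d44e << 6 → word 0x8af51380
prio:2 = 2 → 0x2 << 4 → word 0x8af513a0
err:4 = 0 → 0x0 << 0 → word 0x8af513a0
word = 0x8af513a0 → big-endian bytes:
  [0]=0x8a  [1]=0xf5  [2]=0x13  [3]=0xa0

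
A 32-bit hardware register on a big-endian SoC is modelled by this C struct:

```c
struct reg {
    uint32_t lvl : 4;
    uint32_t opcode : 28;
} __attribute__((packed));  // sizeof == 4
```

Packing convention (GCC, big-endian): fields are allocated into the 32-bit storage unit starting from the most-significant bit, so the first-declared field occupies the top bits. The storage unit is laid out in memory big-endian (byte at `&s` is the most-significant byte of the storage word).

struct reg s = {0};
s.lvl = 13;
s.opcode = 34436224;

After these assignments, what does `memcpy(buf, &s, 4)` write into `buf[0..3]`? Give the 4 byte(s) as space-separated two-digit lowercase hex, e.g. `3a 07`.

lvl (4b) val=13 bits=0xd at bit 28: 0xd0000000
opcode (28b) val=34436224 bits=0x20d7480 at bit 0: 0xd20d7480
word = 0xd20d7480 → big-endian bytes:
  [0]=0xd2  [1]=0x0d  [2]=0x74  [3]=0x80

d2 0d 74 80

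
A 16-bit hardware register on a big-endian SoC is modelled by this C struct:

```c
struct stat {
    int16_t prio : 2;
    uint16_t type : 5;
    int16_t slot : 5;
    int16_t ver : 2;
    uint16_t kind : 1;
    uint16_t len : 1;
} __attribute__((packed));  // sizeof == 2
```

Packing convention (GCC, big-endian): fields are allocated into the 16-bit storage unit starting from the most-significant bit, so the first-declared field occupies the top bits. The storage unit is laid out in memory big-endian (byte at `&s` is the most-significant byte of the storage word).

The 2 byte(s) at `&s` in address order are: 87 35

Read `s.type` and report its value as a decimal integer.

3

[0]=0x87 [1]=0x35 (big-endian) → word 0x8735
prio [14+:2] = (word>>14) & 0x3 = 2
type [9+:5] = (word>>9) & 0x1f = 3  ←
slot [4+:5] = (word>>4) & 0x1f = 19
ver [2+:2] = (word>>2) & 0x3 = 1
kind [1+:1] = (word>>1) & 0x1 = 0
len [0+:1] = (word>>0) & 0x1 = 1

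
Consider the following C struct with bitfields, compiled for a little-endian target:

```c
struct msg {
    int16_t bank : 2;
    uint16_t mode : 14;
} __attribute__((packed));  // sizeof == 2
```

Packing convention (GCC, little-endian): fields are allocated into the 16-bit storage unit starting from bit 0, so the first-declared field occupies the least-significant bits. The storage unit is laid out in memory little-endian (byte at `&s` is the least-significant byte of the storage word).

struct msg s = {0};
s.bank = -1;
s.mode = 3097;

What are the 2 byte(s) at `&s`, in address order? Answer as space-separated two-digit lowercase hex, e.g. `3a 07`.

67 30

[0+:2] bank=-1 & 0x3 = 0x3; word=0x0003
[2+:14] mode=3097 & 0x3fff = 0xc19; word=0x3067
word = 0x3067 → little-endian bytes:
  [0]=0x67  [1]=0x30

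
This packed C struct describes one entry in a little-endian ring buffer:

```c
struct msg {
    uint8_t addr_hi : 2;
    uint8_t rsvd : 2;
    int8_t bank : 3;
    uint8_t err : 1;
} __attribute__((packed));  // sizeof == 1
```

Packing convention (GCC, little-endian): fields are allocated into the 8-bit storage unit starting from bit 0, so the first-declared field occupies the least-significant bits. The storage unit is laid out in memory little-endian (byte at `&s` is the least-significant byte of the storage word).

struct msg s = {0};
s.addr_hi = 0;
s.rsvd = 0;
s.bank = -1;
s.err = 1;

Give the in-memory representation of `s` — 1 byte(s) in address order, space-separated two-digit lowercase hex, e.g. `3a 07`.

addr_hi:2 = 0 → 0x0 << 0 → word 0x00
rsvd:2 = 0 → 0x0 << 2 → word 0x00
bank:3 = -1 → 0x7 << 4 → word 0x70
err:1 = 1 → 0x1 << 7 → word 0xf0
word = 0xf0 → little-endian bytes:
  [0]=0xf0

f0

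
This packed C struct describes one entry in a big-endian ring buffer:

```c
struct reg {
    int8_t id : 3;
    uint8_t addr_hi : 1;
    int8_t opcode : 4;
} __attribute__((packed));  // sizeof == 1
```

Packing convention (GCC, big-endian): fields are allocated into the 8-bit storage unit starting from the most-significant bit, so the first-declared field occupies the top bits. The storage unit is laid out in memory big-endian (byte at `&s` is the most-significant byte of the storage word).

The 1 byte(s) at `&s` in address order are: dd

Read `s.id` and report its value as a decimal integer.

[0]=0xdd (big-endian) → word 0xdd
id:3 @ bit 5 → (0xdd>>5)&0x7 = 0x6  ←
addr_hi:1 @ bit 4 → (0xdd>>4)&0x1 = 0x1
opcode:4 @ bit 0 → (0xdd>>0)&0xf = 0xd
id signed 3b, MSB=1: 6 - 8 = -2

-2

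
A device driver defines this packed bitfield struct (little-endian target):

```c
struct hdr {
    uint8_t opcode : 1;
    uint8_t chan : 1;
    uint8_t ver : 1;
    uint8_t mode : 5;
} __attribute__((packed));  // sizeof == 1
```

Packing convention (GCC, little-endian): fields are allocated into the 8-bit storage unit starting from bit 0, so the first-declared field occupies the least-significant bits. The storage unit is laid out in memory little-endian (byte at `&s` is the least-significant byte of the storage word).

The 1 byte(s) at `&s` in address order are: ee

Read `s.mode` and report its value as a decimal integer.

[0]=0xee (little-endian) → word 0xee
opcode [0+:1] = (word>>0) & 0x1 = 0
chan [1+:1] = (word>>1) & 0x1 = 1
ver [2+:1] = (word>>2) & 0x1 = 1
mode [3+:5] = (word>>3) & 0x1f = 29  ←

29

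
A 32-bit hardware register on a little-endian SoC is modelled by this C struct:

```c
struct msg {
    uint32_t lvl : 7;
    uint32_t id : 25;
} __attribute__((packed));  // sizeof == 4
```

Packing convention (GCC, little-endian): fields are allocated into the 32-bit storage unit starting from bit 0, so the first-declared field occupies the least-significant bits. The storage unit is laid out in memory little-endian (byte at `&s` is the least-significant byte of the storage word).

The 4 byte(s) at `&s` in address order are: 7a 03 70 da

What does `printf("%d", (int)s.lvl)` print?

[0]=0x7a [1]=0x03 [2]=0x70 [3]=0xda (little-endian) → word 0xda70037a
lvl [0+:7] = (word>>0) & 0x7f = 122  ←
id [7+:25] = (word>>7) & 0x1ffffff = 28631046

122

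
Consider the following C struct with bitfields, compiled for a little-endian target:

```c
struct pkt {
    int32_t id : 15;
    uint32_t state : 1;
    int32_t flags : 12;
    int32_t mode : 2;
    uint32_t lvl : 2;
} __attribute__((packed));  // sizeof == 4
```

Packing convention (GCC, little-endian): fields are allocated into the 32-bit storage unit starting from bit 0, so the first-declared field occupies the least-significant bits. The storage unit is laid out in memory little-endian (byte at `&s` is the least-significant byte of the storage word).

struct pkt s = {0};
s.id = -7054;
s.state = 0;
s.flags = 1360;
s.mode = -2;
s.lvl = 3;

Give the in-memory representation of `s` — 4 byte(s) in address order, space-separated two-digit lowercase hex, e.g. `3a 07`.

[0+:15] id=-7054 & 0x7fff = 0x6472; word=0x00006472
[15+:1] state=0 & 0x1 = 0x0; word=0x00006472
[16+:12] flags=1360 & 0xfff = 0x550; word=0x05506472
[28+:2] mode=-2 & 0x3 = 0x2; word=0x25506472
[30+:2] lvl=3 & 0x3 = 0x3; word=0xe5506472
word = 0xe5506472 → little-endian bytes:
  [0]=0x72  [1]=0x64  [2]=0x50  [3]=0xe5

72 64 50 e5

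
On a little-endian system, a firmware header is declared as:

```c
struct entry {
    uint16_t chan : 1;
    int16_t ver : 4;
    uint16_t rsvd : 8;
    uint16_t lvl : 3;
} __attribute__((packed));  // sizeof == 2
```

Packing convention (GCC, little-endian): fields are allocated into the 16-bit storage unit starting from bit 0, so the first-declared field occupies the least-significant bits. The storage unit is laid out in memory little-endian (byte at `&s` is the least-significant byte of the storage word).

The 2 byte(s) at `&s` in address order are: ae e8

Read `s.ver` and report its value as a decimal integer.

7

[0]=0xae [1]=0xe8 (little-endian) → word 0xe8ae
chan [0+:1] = (word>>0) & 0x1 = 0
ver [1+:4] = (word>>1) & 0xf = 7  ←
rsvd [5+:8] = (word>>5) & 0xff = 69
lvl [13+:3] = (word>>13) & 0x7 = 7
ver signed 4b, MSB=0: value = 7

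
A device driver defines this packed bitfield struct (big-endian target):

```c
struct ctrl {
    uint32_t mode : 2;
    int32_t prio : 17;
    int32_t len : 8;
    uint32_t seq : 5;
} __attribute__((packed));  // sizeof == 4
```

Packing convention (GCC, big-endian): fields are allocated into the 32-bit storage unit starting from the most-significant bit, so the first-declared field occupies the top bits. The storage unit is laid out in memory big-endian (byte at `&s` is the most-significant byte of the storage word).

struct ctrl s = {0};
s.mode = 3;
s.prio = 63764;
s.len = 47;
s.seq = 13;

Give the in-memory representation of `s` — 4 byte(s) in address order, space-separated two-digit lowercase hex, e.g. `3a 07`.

mode (2b) val=3 bits=0x3 at bit 30: 0xc0000000
prio (17b) val=63764 bits=0xf914 at bit 13: 0xdf228000
len (8b) val=47 bits=0x2f at bit 5: 0xdf2285e0
seq (5b) val=13 bits=0xd at bit 0: 0xdf2285ed
word = 0xdf2285ed → big-endian bytes:
  [0]=0xdf  [1]=0x22  [2]=0x85  [3]=0xed

df 22 85 ed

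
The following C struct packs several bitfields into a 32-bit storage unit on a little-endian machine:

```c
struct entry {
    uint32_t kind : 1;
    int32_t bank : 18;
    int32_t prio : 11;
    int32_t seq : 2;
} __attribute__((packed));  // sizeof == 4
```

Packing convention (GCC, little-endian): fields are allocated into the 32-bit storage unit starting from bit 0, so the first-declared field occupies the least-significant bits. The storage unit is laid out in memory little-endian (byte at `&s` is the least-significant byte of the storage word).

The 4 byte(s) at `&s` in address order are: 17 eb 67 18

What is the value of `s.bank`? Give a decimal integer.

-2677

[0]=0x17 [1]=0xeb [2]=0x67 [3]=0x18 (little-endian) → word 0x1867eb17
kind:1 @ bit 0 → (0x1867eb17>>0)&0x1 = 0x1
bank:18 @ bit 1 → (0x1867eb17>>1)&0x3ffff = 0x3f58b  ←
prio:11 @ bit 19 → (0x1867eb17>>19)&0x7ff = 0x30c
seq:2 @ bit 30 → (0x1867eb17>>30)&0x3 = 0x0
bank signed 18b, MSB=1: 259467 - 262144 = -2677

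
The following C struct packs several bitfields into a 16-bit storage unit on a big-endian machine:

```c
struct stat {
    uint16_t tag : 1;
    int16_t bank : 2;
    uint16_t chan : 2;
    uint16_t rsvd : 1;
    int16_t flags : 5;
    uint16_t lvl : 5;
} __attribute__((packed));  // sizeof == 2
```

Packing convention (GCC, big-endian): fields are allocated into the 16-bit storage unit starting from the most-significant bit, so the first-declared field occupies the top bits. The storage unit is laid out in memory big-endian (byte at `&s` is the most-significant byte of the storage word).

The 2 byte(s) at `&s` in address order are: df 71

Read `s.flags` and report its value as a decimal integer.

[0]=0xdf [1]=0x71 (big-endian) → word 0xdf71
tag [15+:1] = (word>>15) & 0x1 = 1
bank [13+:2] = (word>>13) & 0x3 = 2
chan [11+:2] = (word>>11) & 0x3 = 3
rsvd [10+:1] = (word>>10) & 0x1 = 1
flags [5+:5] = (word>>5) & 0x1f = 27  ←
lvl [0+:5] = (word>>0) & 0x1f = 17
flags signed 5b, MSB=1: 27 - 32 = -5

-5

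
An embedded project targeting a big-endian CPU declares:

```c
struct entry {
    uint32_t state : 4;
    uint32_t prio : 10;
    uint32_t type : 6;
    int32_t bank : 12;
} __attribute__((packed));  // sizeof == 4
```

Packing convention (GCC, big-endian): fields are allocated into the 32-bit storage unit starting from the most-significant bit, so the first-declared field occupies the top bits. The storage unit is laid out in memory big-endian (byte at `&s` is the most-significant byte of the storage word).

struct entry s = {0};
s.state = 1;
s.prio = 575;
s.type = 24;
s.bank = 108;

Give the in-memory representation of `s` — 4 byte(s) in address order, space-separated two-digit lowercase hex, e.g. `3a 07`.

18 fd 80 6c

[28+:4] state=1 & 0xf = 0x1; word=0x10000000
[18+:10] prio=575 & 0x3ff = 0x23f; word=0x18fc0000
[12+:6] type=24 & 0x3f = 0x18; word=0x18fd8000
[0+:12] bank=108 & 0xfff = 0x6c; word=0x18fd806c
word = 0x18fd806c → big-endian bytes:
  [0]=0x18  [1]=0xfd  [2]=0x80  [3]=0x6c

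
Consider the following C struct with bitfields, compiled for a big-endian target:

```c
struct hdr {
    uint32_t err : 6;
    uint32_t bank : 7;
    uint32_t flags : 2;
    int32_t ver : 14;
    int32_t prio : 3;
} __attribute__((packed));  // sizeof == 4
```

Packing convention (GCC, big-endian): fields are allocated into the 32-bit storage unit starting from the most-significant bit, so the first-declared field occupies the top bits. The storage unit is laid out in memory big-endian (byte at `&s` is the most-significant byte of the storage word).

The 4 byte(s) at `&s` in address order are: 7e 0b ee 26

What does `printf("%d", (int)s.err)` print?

31

[0]=0x7e [1]=0x0b [2]=0xee [3]=0x26 (big-endian) → word 0x7e0bee26
err [26+:6] = (word>>26) & 0x3f = 31  ←
bank [19+:7] = (word>>19) & 0x7f = 65
flags [17+:2] = (word>>17) & 0x3 = 1
ver [3+:14] = (word>>3) & 0x3fff = 15812
prio [0+:3] = (word>>0) & 0x7 = 6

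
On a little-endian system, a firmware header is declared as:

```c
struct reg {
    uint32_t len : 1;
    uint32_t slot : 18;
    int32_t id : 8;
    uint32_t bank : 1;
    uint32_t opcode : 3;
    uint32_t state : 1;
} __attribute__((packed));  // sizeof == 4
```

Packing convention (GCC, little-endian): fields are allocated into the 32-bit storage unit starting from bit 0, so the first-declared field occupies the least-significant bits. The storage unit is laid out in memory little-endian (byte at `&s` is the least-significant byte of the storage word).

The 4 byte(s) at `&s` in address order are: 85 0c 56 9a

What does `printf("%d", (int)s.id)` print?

74

[0]=0x85 [1]=0x0c [2]=0x56 [3]=0x9a (little-endian) → word 0x9a560c85
len [0+:1] = (word>>0) & 0x1 = 1
slot [1+:18] = (word>>1) & 0x3ffff = 198210
id [19+:8] = (word>>19) & 0xff = 74  ←
bank [27+:1] = (word>>27) & 0x1 = 1
opcode [28+:3] = (word>>28) & 0x7 = 1
state [31+:1] = (word>>31) & 0x1 = 1
id signed 8b, MSB=0: value = 74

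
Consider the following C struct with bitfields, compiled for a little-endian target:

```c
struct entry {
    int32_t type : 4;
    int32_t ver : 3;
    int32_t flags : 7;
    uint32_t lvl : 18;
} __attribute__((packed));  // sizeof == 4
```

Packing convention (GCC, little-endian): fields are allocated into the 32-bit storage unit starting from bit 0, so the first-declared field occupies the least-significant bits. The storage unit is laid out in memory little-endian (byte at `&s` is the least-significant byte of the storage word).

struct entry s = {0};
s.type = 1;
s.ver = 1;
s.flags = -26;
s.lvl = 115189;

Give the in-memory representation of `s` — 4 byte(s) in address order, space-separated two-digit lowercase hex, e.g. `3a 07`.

11 73 7d 70

type:4 = 1 → 0x1 << 0 → word 0x00000001
ver:3 = 1 → 0x1 << 4 → word 0x00000011
flags:7 = -26 → 0x66 << 7 → word 0x00003311
lvl:18 = 115189 → 0x1c1f5 << 14 → word 0x707d7311
word = 0x707d7311 → little-endian bytes:
  [0]=0x11  [1]=0x73  [2]=0x7d  [3]=0x70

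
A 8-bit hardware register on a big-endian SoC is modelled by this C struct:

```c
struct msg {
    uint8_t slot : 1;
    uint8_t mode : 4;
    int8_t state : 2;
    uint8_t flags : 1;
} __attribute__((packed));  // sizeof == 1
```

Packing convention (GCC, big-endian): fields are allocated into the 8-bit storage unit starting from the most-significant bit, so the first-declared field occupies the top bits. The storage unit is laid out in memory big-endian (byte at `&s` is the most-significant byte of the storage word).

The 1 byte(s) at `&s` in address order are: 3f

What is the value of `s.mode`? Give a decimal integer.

7

[0]=0x3f (big-endian) → word 0x3f
slot:1 @ bit 7 → (0x3f>>7)&0x1 = 0x0
mode:4 @ bit 3 → (0x3f>>3)&0xf = 0x7  ←
state:2 @ bit 1 → (0x3f>>1)&0x3 = 0x3
flags:1 @ bit 0 → (0x3f>>0)&0x1 = 0x1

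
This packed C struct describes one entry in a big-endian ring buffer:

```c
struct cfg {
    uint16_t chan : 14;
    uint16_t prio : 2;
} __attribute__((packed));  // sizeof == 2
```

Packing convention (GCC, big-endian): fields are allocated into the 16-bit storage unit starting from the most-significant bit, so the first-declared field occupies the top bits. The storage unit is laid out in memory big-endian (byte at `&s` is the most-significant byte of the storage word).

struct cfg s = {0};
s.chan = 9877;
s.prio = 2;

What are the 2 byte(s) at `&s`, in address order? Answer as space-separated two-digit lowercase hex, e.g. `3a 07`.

chan (14b) val=9877 bits=0x2695 at bit 2: 0x9a54
prio (2b) val=2 bits=0x2 at bit 0: 0x9a56
word = 0x9a56 → big-endian bytes:
  [0]=0x9a  [1]=0x56

9a 56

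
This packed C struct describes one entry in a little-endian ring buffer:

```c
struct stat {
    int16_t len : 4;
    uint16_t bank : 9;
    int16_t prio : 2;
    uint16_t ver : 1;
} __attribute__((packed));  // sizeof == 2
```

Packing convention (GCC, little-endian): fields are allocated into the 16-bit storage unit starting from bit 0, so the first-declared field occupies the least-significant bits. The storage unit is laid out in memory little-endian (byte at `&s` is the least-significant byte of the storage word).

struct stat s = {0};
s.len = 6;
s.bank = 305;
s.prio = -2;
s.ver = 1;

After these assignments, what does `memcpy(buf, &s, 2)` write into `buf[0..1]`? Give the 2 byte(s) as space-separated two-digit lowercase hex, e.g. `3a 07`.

len:4 = 6 → 0x6 << 0 → word 0x0006
bank:9 = 305 → 0x131 << 4 → word 0x1316
prio:2 = -2 → 0x2 << 13 → word 0x5316
ver:1 = 1 → 0x1 << 15 → word 0xd316
word = 0xd316 → little-endian bytes:
  [0]=0x16  [1]=0xd3

16 d3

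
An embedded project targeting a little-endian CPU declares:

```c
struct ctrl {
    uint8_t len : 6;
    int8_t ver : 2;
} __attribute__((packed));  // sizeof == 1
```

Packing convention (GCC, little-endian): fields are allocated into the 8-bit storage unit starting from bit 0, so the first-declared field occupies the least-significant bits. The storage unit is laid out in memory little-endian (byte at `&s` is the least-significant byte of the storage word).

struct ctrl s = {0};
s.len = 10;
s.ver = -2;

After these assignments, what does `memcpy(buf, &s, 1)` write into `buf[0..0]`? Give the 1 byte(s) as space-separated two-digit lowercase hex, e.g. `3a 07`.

8a

[0+:6] len=10 & 0x3f = 0xa; word=0x0a
[6+:2] ver=-2 & 0x3 = 0x2; word=0x8a
word = 0x8a → little-endian bytes:
  [0]=0x8a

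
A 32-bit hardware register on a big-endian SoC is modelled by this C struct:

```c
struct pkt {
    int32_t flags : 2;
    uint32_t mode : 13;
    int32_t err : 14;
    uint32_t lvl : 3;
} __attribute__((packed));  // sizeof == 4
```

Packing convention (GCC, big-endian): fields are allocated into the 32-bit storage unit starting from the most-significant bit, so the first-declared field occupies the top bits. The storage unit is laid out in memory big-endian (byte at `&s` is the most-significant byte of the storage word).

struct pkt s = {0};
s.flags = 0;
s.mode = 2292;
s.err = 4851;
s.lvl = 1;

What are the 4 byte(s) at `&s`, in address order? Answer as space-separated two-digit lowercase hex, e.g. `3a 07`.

11 e8 97 99

flags (2b) val=0 bits=0x0 at bit 30: 0x00000000
mode (13b) val=2292 bits=0x8f4 at bit 17: 0x11e80000
err (14b) val=4851 bits=0x12f3 at bit 3: 0x11e89798
lvl (3b) val=1 bits=0x1 at bit 0: 0x11e89799
word = 0x11e89799 → big-endian bytes:
  [0]=0x11  [1]=0xe8  [2]=0x97  [3]=0x99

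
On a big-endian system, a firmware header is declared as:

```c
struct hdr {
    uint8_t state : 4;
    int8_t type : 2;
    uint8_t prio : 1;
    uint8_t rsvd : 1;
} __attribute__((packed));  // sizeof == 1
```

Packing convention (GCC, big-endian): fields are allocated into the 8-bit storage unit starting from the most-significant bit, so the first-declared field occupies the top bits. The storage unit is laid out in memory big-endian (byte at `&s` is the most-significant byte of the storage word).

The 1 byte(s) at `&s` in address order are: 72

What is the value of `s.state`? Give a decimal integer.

7

[0]=0x72 (big-endian) → word 0x72
state [4+:4] = (word>>4) & 0xf = 7  ←
type [2+:2] = (word>>2) & 0x3 = 0
prio [1+:1] = (word>>1) & 0x1 = 1
rsvd [0+:1] = (word>>0) & 0x1 = 0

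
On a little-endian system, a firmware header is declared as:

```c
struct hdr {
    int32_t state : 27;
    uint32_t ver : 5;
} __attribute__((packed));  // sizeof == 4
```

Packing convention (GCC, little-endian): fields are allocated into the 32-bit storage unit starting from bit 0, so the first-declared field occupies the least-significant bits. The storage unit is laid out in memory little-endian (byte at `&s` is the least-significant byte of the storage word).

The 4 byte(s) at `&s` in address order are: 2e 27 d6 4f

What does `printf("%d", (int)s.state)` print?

-2742482

[0]=0x2e [1]=0x27 [2]=0xd6 [3]=0x4f (little-endian) → word 0x4fd6272e
state:27 @ bit 0 → (0x4fd6272e>>0)&0x7ffffff = 0x7d6272e  ←
ver:5 @ bit 27 → (0x4fd6272e>>27)&0x1f = 0x9
state signed 27b, MSB=1: 131475246 - 134217728 = -2742482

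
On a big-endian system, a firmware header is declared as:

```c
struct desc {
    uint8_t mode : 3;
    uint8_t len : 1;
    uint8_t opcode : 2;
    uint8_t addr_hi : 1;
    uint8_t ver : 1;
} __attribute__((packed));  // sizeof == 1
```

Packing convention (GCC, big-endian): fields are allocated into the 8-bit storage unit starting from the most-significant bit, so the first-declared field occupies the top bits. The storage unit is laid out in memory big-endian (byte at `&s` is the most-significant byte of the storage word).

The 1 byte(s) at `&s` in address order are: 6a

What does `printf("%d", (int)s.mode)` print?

3

[0]=0x6a (big-endian) → word 0x6a
mode:3 @ bit 5 → (0x6a>>5)&0x7 = 0x3  ←
len:1 @ bit 4 → (0x6a>>4)&0x1 = 0x0
opcode:2 @ bit 2 → (0x6a>>2)&0x3 = 0x2
addr_hi:1 @ bit 1 → (0x6a>>1)&0x1 = 0x1
ver:1 @ bit 0 → (0x6a>>0)&0x1 = 0x0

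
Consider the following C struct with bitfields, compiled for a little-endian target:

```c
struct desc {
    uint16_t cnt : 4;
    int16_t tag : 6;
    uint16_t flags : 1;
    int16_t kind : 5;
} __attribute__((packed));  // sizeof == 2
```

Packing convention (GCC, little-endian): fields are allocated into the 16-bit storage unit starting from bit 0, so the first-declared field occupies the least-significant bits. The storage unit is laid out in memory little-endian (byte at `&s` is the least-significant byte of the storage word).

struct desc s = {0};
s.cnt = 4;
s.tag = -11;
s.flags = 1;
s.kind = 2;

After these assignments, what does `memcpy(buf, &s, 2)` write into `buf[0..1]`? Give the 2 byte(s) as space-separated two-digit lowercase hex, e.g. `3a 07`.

54 17

cnt (4b) val=4 bits=0x4 at bit 0: 0x0004
tag (6b) val=-11 bits=0x35 at bit 4: 0x0354
flags (1b) val=1 bits=0x1 at bit 10: 0x0754
kind (5b) val=2 bits=0x2 at bit 11: 0x1754
word = 0x1754 → little-endian bytes:
  [0]=0x54  [1]=0x17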